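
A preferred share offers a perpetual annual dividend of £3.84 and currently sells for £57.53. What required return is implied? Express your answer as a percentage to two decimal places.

P = C/r ⇒ r = C/P = £3.84/£57.53 = 0.066748

6.67%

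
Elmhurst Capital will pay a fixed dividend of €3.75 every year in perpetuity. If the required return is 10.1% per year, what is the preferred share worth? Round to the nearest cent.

Level perpetuity: PV = C / r = €3.75 / 0.101 = €37.13

€37.13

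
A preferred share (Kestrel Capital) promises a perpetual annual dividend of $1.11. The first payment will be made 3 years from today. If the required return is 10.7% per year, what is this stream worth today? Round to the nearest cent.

Value at end of year 2: C / r = $1.11 / 0.107 = $10.3738
Discount to today: PV = $10.3738 / (1 + 0.107)^2 = $10.3738 / 1.225449 = $8.47

$8.47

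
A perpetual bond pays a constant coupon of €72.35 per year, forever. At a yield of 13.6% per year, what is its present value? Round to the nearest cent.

€531.99

Level perpetuity: PV = C / r = €72.35 / 0.136 = €531.99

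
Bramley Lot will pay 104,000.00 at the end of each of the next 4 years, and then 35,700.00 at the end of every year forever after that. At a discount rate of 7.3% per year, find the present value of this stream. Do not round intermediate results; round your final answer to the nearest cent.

PV of 4-year annuity: 104,000.00 × [1 − (1+0.073)^−4] / 0.073 = 349897.29505
Perpetuity value at year 4: 35,700.00 / 0.073 = 489041.09589
PV of perpetuity: 489041.09589 / (1+0.073)^4 = 368932.12057
Total PV = 349897.29505 + 368932.12057 = 718829.41562

718829.42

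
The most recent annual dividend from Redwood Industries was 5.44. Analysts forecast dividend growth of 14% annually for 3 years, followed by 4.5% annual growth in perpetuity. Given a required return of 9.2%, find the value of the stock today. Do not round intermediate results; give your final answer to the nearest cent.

155.41

D_1 = 6.20160
D_2 = 7.06982
D_3 = 8.05960
Terminal value at year 3: TV = D_3×(1+g_2)/(r−g_2) = 8.42228/0.047 = 179.19748
P_0 = D_1/(1+r)^1 + D_2/(1+r)^2 + D_3/(1+r)^3 + TV/(1+r)^3
    = 5.67912 + 5.92875 + 6.18936 + 137.61443 = 155.41166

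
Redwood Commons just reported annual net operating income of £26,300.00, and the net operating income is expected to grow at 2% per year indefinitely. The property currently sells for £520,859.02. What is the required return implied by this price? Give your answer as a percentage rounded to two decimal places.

D₁ = £26,300.00 × 1.02 = £26,826.0000
P = D₁/(r − g) ⇒ r = D₁/P + g = £26,826.0000/£520,859.02 + 0.02 = 0.051503 + 0.02 = 0.071503

7.15%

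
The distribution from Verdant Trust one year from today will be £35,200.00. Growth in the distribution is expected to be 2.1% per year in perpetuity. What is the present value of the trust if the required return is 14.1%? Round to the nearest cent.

Growing perpetuity: P = D₁ / (r − g) = £35,200.0000 / (0.141 − 0.021) = £293,333.33

£293333.33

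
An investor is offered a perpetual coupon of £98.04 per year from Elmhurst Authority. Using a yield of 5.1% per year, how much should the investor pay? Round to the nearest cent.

£1922.35

Level perpetuity: PV = C / r = £98.04 / 0.051 = £1,922.35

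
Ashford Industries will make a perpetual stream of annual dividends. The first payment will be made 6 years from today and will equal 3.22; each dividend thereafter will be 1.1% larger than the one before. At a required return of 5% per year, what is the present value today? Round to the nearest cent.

Value at end of year 5: C₁ / (r − g) = 3.22 / (0.05 − 0.011) = 82.5641
Discount to today: PV = 82.5641 / (1 + 0.05)^5 = 82.5641 / 1.276282 = 64.69

64.69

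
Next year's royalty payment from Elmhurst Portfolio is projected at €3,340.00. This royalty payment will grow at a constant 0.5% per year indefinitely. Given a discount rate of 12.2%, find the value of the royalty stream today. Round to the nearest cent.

€28547.01

Growing perpetuity: P = D₁ / (r − g) = €3,340.0000 / (0.122 − 0.005) = €28,547.01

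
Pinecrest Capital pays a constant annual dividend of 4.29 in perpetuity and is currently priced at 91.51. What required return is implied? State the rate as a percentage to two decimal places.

P = C/r ⇒ r = C/P = 4.29/91.51 = 0.046880

4.69%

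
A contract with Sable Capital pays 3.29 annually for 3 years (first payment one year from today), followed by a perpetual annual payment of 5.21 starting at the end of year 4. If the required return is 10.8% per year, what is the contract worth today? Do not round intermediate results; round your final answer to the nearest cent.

PV of 3-year annuity: 3.29 × [1 − (1+0.108)^−3] / 0.108 = 8.06787
Perpetuity value at year 3: 5.21 / 0.108 = 48.24074
PV of perpetuity: 48.24074 / (1+0.108)^3 = 35.46457
Total PV = 8.06787 + 35.46457 = 43.53244

43.53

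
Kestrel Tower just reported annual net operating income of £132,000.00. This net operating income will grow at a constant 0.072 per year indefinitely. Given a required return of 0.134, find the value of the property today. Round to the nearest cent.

£2282322.58

D₁ = D₀ × (1 + g) = £132,000.00 × 1.072 = £141,504.0000
Growing perpetuity: P = D₁ / (r − g) = £141,504.0000 / (0.134 − 0.072) = £2,282,322.58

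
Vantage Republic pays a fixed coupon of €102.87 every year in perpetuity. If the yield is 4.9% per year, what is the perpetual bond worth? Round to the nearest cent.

Level perpetuity: PV = C / r = €102.87 / 0.049 = €2,099.39

€2099.39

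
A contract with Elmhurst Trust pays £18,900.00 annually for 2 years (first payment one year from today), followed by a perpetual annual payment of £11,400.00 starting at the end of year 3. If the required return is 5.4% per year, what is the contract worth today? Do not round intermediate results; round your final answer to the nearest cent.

PV of 2-year annuity: £18,900.00 × [1 − (1+0.054)^−2] / 0.054 = 34944.67629
Perpetuity value at year 2: £11,400.00 / 0.054 = 211111.11111
PV of perpetuity: 211111.11111 / (1+0.054)^2 = 190033.36986
Total PV = 34944.67629 + 190033.36986 = 224978.04614

£224978.05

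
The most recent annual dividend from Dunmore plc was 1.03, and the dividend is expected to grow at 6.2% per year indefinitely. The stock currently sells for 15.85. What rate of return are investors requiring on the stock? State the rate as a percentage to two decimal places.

D₁ = 1.03 × 1.062 = 1.0939
P = D₁/(r − g) ⇒ r = D₁/P + g = 1.0939/15.85 + 0.062 = 0.069013 + 0.062 = 0.131013

13.10%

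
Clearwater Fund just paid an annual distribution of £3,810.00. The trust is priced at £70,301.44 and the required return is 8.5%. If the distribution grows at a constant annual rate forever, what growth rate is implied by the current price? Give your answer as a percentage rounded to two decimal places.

2.92%

P = D₀(1+g)/(r−g) ⇒ P(r−g) = D₀(1+g) ⇒ g(P+D₀) = P·r − D₀
g = (P·r − D₀)/(P + D₀) = (£70,301.44×0.085 − £3,810.00) / (£70,301.44 + £3,810.00) = 0.029221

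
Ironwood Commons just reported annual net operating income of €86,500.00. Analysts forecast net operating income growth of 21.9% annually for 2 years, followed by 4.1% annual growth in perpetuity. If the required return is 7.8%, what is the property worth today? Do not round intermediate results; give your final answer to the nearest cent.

€3320389.01

D_1 = 105443.50000
D_2 = 128535.62650
Terminal value at year 2: TV = D_2×(1+g_2)/(r−g_2) = 133805.58719/0.037 = 3616367.22126
P_0 = D_1/(1+r)^1 + D_2/(1+r)^2 + TV/(1+r)^2
    = 97814.00742 + 110607.86182 + 3111967.13943 = 3320389.00867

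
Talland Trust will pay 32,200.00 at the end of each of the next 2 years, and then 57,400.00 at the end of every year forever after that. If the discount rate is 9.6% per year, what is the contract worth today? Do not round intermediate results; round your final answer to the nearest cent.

PV of 2-year annuity: 32,200.00 × [1 − (1+0.096)^−2] / 0.096 = 56185.73179
Perpetuity value at year 2: 57,400.00 / 0.096 = 597916.66667
PV of perpetuity: 597916.66667 / (1+0.096)^2 = 497759.49260
Total PV = 56185.73179 + 497759.49260 = 553945.22439

553945.22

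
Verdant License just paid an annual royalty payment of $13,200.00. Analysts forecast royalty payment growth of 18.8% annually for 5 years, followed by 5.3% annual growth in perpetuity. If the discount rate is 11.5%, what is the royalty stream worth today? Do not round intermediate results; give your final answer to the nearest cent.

D_1 = 15681.60000
D_2 = 18629.74080
D_3 = 22132.13207
D_4 = 26292.97290
D_5 = 31236.05180
Terminal value at year 5: TV = D_5×(1+g_2)/(r−g_2) = 32891.56255/0.062 = 530509.07339
P_0 = D_1/(1+r)^1 + D_2/(1+r)^2 + D_3/(1+r)^3 + D_4/(1+r)^4 + D_5/(1+r)^5 + TV/(1+r)^5
    = 14064.21525 + 14985.01140 + 15966.09287 + 17011.40657 + 18125.15785 + 307835.34221 = 387987.22615

$387987.23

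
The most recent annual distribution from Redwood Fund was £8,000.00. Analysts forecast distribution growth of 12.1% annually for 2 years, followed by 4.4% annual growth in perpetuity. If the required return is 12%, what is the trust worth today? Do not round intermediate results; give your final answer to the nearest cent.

D_1 = 8968.00000
D_2 = 10053.12800
Terminal value at year 2: TV = D_2×(1+g_2)/(r−g_2) = 10495.46563/0.076 = 138098.23200
P_0 = D_1/(1+r)^1 + D_2/(1+r)^2 + TV/(1+r)^2
    = 8007.14286 + 8014.29209 + 110091.06505 = 126112.50000

£126112.50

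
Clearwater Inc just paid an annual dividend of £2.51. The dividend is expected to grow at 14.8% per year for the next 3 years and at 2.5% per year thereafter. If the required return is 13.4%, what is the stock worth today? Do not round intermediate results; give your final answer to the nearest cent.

£32.21

D_1 = 2.88148
D_2 = 3.30794
D_3 = 3.79751
Terminal value at year 3: TV = D_3×(1+g_2)/(r−g_2) = 3.89245/0.109 = 35.71057
P_0 = D_1/(1+r)^1 + D_2/(1+r)^2 + D_3/(1+r)^3 + TV/(1+r)^3
    = 2.54099 + 2.57236 + 2.60412 + 24.48824 = 32.20570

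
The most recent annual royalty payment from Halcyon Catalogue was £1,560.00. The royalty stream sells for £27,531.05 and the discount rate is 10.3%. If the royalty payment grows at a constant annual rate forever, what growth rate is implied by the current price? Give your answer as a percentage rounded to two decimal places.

P = D₀(1+g)/(r−g) ⇒ P(r−g) = D₀(1+g) ⇒ g(P+D₀) = P·r − D₀
g = (P·r − D₀)/(P + D₀) = (£27,531.05×0.103 − £1,560.00) / (£27,531.05 + £1,560.00) = 0.043852

4.39%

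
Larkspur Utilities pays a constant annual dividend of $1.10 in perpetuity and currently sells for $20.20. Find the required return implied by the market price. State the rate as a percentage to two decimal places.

P = C/r ⇒ r = C/P = $1.10/$20.20 = 0.054455

5.45%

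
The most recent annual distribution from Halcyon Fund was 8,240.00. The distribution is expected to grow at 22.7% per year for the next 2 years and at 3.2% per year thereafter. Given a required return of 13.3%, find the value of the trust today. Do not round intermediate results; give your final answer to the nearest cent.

D_1 = 10110.48000
D_2 = 12405.55896
Terminal value at year 2: TV = D_2×(1+g_2)/(r−g_2) = 12802.53685/0.101 = 126757.79056
P_0 = D_1/(1+r)^1 + D_2/(1+r)^2 + TV/(1+r)^2
    = 8923.63636 + 9663.99101 + 98744.93788 = 117332.56526

117332.57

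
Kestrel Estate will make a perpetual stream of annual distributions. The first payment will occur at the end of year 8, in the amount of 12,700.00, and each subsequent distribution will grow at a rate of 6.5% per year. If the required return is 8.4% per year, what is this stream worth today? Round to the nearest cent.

380053.86

Value at end of year 7: C₁ / (r − g) = 12,700.00 / (0.084 − 0.065) = 668,421.0526
Discount to today: PV = 668,421.0526 / (1 + 0.084)^7 = 668,421.0526 / 1.758754 = 380,053.86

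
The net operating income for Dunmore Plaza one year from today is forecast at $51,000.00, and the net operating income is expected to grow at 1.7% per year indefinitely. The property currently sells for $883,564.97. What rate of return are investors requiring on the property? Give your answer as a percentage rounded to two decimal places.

P = D₁/(r − g) ⇒ r = D₁/P + g = $51,000.0000/$883,564.97 + 0.017 = 0.057721 + 0.017 = 0.074721

7.47%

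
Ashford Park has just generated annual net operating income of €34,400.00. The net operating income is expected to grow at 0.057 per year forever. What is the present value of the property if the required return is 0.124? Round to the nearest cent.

€542698.51

D₁ = D₀ × (1 + g) = €34,400.00 × 1.057 = €36,360.8000
Growing perpetuity: P = D₁ / (r − g) = €36,360.8000 / (0.124 − 0.057) = €542,698.51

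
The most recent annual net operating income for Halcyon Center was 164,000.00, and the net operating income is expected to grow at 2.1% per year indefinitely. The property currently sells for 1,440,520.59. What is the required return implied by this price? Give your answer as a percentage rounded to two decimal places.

13.72%

D₁ = 164,000.00 × 1.021 = 167,444.0000
P = D₁/(r − g) ⇒ r = D₁/P + g = 167,444.0000/1,440,520.59 + 0.021 = 0.116239 + 0.021 = 0.137239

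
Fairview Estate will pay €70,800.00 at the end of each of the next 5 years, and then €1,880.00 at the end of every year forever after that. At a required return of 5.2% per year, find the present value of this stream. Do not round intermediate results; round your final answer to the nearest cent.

€332898.89

PV of 5-year annuity: €70,800.00 × [1 − (1+0.052)^−5] / 0.052 = 304839.65976
Perpetuity value at year 5: €1,880.00 / 0.052 = 36153.84615
PV of perpetuity: 36153.84615 / (1+0.052)^5 = 28059.23372
Total PV = 304839.65976 + 28059.23372 = 332898.89348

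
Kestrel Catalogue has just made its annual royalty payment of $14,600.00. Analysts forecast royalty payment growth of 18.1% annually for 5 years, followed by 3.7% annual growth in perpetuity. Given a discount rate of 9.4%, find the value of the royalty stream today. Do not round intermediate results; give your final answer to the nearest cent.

D_1 = 17242.60000
D_2 = 20363.51060
D_3 = 24049.30602
D_4 = 28402.23041
D_5 = 33543.03411
Terminal value at year 5: TV = D_5×(1+g_2)/(r−g_2) = 34784.12637/0.057 = 610247.83112
P_0 = D_1/(1+r)^1 + D_2/(1+r)^2 + D_3/(1+r)^3 + D_4/(1+r)^4 + D_5/(1+r)^5 + TV/(1+r)^5
    = 15761.06033 + 17014.45361 + 18367.52259 + 19828.19395 + 21405.02473 + 389421.23933 = 481797.49453

$481797.49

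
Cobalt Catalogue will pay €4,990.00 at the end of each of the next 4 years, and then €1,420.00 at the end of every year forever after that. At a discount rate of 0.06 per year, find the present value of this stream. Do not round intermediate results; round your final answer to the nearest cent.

€36037.09

PV of 4-year annuity: €4,990.00 × [1 − (1+0.06)^−4] / 0.06 = 17290.87701
Perpetuity value at year 4: €1,420.00 / 0.06 = 23666.66667
PV of perpetuity: 23666.66667 / (1+0.06)^4 = 18746.21670
Total PV = 17290.87701 + 18746.21670 = 36037.09370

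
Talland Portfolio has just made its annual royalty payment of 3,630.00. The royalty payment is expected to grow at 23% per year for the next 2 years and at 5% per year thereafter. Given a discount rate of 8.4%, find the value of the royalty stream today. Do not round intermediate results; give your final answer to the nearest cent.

D_1 = 4464.90000
D_2 = 5491.82700
Terminal value at year 2: TV = D_2×(1+g_2)/(r−g_2) = 5766.41835/0.034 = 169600.53971
P_0 = D_1/(1+r)^1 + D_2/(1+r)^2 + TV/(1+r)^2
    = 4118.91144 + 4673.67257 + 144334.00596 = 153126.58997

153126.59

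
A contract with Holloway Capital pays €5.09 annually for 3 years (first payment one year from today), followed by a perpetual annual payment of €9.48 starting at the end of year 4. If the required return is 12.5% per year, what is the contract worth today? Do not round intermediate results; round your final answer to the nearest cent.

€65.39

PV of 3-year annuity: €5.09 × [1 − (1+0.125)^−3] / 0.125 = 12.12104
Perpetuity value at year 3: €9.48 / 0.125 = 75.84000
PV of perpetuity: 75.84000 / (1+0.125)^3 = 53.26486
Total PV = 12.12104 + 53.26486 = 65.38590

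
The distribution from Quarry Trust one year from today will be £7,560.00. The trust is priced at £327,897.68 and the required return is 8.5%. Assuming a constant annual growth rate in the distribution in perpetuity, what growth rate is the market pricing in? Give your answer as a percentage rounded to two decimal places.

6.19%

P = D₁/(r−g) ⇒ g = r − D₁/P = 0.085 − £7,560.00/£327,897.68 = 0.061944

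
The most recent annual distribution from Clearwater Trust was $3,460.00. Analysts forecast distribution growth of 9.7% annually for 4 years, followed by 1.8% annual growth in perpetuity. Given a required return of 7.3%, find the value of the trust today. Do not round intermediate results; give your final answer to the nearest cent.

$84597.69

D_1 = 3795.62000
D_2 = 4163.79514
D_3 = 4567.68327
D_4 = 5010.74855
Terminal value at year 4: TV = D_4×(1+g_2)/(r−g_2) = 5100.94202/0.055 = 92744.40035
P_0 = D_1/(1+r)^1 + D_2/(1+r)^2 + D_3/(1+r)^3 + D_4/(1+r)^4 + TV/(1+r)^4
    = 3537.39049 + 3616.51200 + 3697.40322 + 3780.10376 + 69966.28419 = 84597.69366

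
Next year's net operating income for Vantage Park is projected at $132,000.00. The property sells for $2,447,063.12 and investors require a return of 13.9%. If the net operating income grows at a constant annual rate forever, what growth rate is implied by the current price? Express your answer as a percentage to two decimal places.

P = D₁/(r−g) ⇒ g = r − D₁/P = 0.139 − $132,000.00/$2,447,063.12 = 0.085058

8.51%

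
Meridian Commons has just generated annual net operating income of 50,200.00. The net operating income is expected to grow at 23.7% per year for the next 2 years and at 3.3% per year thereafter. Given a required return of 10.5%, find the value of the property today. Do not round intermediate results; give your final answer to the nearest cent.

1021687.99

D_1 = 62097.40000
D_2 = 76814.48380
Terminal value at year 2: TV = D_2×(1+g_2)/(r−g_2) = 79349.36177/0.072 = 1102074.46896
P_0 = D_1/(1+r)^1 + D_2/(1+r)^2 + TV/(1+r)^2
    = 56196.74208 + 62909.83706 + 902581.41231 = 1021687.99145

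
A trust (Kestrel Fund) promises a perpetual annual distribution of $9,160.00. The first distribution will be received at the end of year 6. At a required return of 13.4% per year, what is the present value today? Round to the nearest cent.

$36452.34

Value at end of year 5: C / r = $9,160.00 / 0.134 = $68,358.2090
Discount to today: PV = $68,358.2090 / (1 + 0.134)^5 = $68,358.2090 / 1.875276 = $36,452.34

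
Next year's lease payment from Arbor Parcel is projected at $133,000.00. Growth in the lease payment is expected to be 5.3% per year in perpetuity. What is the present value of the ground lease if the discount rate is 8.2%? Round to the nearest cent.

$4586206.90

Growing perpetuity: P = D₁ / (r − g) = $133,000.0000 / (0.082 − 0.053) = $4,586,206.90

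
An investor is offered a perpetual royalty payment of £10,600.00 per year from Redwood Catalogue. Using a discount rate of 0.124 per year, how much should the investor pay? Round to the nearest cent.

Level perpetuity: PV = C / r = £10,600.00 / 0.124 = £85,483.87

£85483.87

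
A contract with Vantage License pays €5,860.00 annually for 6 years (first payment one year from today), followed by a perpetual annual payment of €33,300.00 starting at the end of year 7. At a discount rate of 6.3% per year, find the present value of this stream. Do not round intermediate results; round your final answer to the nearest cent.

PV of 6-year annuity: €5,860.00 × [1 − (1+0.063)^−6] / 0.063 = 28545.90134
Perpetuity value at year 6: €33,300.00 / 0.063 = 528571.42857
PV of perpetuity: 528571.42857 / (1+0.063)^6 = 366356.66500
Total PV = 28545.90134 + 366356.66500 = 394902.56634

€394902.57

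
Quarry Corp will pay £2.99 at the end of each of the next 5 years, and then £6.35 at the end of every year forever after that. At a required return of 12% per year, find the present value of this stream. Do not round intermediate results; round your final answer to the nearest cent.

PV of 5-year annuity: £2.99 × [1 − (1+0.12)^−5] / 0.12 = 10.77828
Perpetuity value at year 5: £6.35 / 0.12 = 52.91667
PV of perpetuity: 52.91667 / (1+0.12)^5 = 30.02634
Total PV = 10.77828 + 30.02634 = 40.80462

£40.80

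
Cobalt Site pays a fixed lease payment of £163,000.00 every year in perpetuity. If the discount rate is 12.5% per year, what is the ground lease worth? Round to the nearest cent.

Level perpetuity: PV = C / r = £163,000.00 / 0.125 = £1,304,000.00

£1304000.00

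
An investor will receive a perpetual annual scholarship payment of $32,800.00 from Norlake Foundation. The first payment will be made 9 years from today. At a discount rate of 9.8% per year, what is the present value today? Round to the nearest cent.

$158426.94

Value at end of year 8: C / r = $32,800.00 / 0.098 = $334,693.8776
Discount to today: PV = $334,693.8776 / (1 + 0.098)^8 = $334,693.8776 / 2.112607 = $158,426.94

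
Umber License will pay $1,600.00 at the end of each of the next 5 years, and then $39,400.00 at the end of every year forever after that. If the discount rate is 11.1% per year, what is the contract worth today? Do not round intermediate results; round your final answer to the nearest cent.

$215600.77

PV of 5-year annuity: $1,600.00 × [1 − (1+0.111)^−5] / 0.111 = 5898.58979
Perpetuity value at year 5: $39,400.00 / 0.111 = 354954.95495
PV of perpetuity: 354954.95495 / (1+0.111)^5 = 209702.18147
Total PV = 5898.58979 + 209702.18147 = 215600.77126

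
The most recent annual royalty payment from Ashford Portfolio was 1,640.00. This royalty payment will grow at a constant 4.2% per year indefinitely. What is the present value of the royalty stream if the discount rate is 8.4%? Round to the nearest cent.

40687.62

D₁ = D₀ × (1 + g) = 1,640.00 × 1.042 = 1,708.8800
Growing perpetuity: P = D₁ / (r − g) = 1,708.8800 / (0.084 − 0.042) = 40,687.62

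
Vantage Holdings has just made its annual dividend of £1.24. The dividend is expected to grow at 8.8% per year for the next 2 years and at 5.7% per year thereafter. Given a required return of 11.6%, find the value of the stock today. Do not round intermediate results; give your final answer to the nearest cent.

£23.50

D_1 = 1.34912
D_2 = 1.46784
Terminal value at year 2: TV = D_2×(1+g_2)/(r−g_2) = 1.55151/0.059 = 26.29677
P_0 = D_1/(1+r)^1 + D_2/(1+r)^2 + TV/(1+r)^2
    = 1.20889 + 1.17856 + 21.11417 = 23.50162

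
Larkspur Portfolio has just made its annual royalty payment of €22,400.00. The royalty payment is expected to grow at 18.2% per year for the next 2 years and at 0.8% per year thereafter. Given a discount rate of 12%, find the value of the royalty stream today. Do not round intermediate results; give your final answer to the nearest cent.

€273126.43

D_1 = 26476.80000
D_2 = 31295.57760
Terminal value at year 2: TV = D_2×(1+g_2)/(r−g_2) = 31545.94222/0.112 = 281660.19840
P_0 = D_1/(1+r)^1 + D_2/(1+r)^2 + TV/(1+r)^2
    = 23640.00000 + 24948.64286 + 224537.78571 = 273126.42857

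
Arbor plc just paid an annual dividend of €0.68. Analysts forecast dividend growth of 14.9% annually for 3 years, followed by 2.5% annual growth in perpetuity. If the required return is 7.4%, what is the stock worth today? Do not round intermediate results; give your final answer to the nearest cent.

€19.76

D_1 = 0.78132
D_2 = 0.89774
D_3 = 1.03150
Terminal value at year 3: TV = D_3×(1+g_2)/(r−g_2) = 1.05729/0.049 = 21.57728
P_0 = D_1/(1+r)^1 + D_2/(1+r)^2 + D_3/(1+r)^3 + TV/(1+r)^3
    = 0.72749 + 0.77829 + 0.83264 + 17.41742 = 19.75584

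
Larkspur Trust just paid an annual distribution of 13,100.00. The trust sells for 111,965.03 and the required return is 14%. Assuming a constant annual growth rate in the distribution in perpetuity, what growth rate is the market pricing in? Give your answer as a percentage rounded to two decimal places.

P = D₀(1+g)/(r−g) ⇒ P(r−g) = D₀(1+g) ⇒ g(P+D₀) = P·r − D₀
g = (P·r − D₀)/(P + D₀) = (111,965.03×0.14 − 13,100.00) / (111,965.03 + 13,100.00) = 0.020590

2.06%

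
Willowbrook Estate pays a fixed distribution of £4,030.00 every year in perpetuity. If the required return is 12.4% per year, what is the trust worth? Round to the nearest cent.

£32500.00

Level perpetuity: PV = C / r = £4,030.00 / 0.124 = £32,500.00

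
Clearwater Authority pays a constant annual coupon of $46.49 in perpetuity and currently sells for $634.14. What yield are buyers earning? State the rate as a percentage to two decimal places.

7.33%

P = C/r ⇒ r = C/P = $46.49/$634.14 = 0.073312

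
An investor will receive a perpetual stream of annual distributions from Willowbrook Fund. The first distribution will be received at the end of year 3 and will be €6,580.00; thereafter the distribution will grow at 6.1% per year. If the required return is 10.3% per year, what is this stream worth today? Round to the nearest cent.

€128773.23

Value at end of year 2: C₁ / (r − g) = €6,580.00 / (0.103 − 0.061) = €156,666.6667
Discount to today: PV = €156,666.6667 / (1 + 0.103)^2 = €156,666.6667 / 1.216609 = €128,773.23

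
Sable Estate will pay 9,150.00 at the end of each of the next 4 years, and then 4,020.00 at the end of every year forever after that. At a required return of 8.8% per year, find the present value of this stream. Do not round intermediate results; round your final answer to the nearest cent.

62374.80

PV of 4-year annuity: 9,150.00 × [1 − (1+0.088)^−4] / 0.088 = 29774.03755
Perpetuity value at year 4: 4,020.00 / 0.088 = 45681.81818
PV of perpetuity: 45681.81818 / (1+0.088)^4 = 32600.76562
Total PV = 29774.03755 + 32600.76562 = 62374.80317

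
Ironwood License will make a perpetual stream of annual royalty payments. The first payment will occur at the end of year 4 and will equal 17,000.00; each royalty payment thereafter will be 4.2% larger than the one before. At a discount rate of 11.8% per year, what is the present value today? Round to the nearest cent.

Value at end of year 3: C₁ / (r − g) = 17,000.00 / (0.118 − 0.042) = 223,684.2105
Discount to today: PV = 223,684.2105 / (1 + 0.118)^3 = 223,684.2105 / 1.397415 = 160,069.99

160069.99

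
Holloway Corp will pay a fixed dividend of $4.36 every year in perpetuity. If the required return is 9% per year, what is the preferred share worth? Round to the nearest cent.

$48.44

Level perpetuity: PV = C / r = $4.36 / 0.09 = $48.44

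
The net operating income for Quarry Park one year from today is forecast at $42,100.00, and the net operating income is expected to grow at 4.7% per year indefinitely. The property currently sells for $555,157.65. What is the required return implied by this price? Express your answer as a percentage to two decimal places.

P = D₁/(r − g) ⇒ r = D₁/P + g = $42,100.0000/$555,157.65 + 0.047 = 0.075834 + 0.047 = 0.122834

12.28%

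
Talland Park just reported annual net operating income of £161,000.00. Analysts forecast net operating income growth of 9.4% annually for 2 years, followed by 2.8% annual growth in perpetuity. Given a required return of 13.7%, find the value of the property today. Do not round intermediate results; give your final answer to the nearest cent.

D_1 = 176134.00000
D_2 = 192690.59600
Terminal value at year 2: TV = D_2×(1+g_2)/(r−g_2) = 198085.93269/0.109 = 1817302.13475
P_0 = D_1/(1+r)^1 + D_2/(1+r)^2 + TV/(1+r)^2
    = 154911.16974 + 149052.61187 + 1405743.89914 = 1709707.68076

£1709707.68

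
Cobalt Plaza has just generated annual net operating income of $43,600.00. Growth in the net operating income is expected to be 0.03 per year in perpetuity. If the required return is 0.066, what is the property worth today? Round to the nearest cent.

$1247444.44

D₁ = D₀ × (1 + g) = $43,600.00 × 1.03 = $44,908.0000
Growing perpetuity: P = D₁ / (r − g) = $44,908.0000 / (0.066 − 0.03) = $1,247,444.44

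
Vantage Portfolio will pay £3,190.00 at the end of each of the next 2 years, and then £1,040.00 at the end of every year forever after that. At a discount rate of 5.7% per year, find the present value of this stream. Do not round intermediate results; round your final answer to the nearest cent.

£22204.04

PV of 2-year annuity: £3,190.00 × [1 − (1+0.057)^−2] / 0.057 = 5873.20284
Perpetuity value at year 2: £1,040.00 / 0.057 = 18245.61404
PV of perpetuity: 18245.61404 / (1+0.057)^2 = 16330.83944
Total PV = 5873.20284 + 16330.83944 = 22204.04228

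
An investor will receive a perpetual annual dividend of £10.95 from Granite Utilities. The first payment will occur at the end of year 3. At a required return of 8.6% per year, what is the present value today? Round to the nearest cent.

Value at end of year 2: C / r = £10.95 / 0.086 = £127.3256
Discount to today: PV = £127.3256 / (1 + 0.086)^2 = £127.3256 / 1.179396 = £107.96

£107.96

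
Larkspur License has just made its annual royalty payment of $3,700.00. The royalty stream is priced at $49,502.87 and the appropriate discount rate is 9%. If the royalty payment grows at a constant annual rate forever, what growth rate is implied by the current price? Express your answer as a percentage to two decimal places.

1.42%

P = D₀(1+g)/(r−g) ⇒ P(r−g) = D₀(1+g) ⇒ g(P+D₀) = P·r − D₀
g = (P·r − D₀)/(P + D₀) = ($49,502.87×0.09 − $3,700.00) / ($49,502.87 + $3,700.00) = 0.014196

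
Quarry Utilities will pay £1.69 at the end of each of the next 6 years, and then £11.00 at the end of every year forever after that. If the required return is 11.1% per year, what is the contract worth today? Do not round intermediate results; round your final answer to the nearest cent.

PV of 6-year annuity: £1.69 × [1 − (1+0.111)^−6] / 0.111 = 7.12906
Perpetuity value at year 6: £11.00 / 0.111 = 99.09910
PV of perpetuity: 99.09910 / (1+0.111)^6 = 52.69693
Total PV = 7.12906 + 52.69693 = 59.82599

£59.83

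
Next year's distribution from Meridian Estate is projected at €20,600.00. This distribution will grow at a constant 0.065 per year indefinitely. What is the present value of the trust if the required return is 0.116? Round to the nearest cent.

€403921.57

Growing perpetuity: P = D₁ / (r − g) = €20,600.0000 / (0.116 − 0.065) = €403,921.57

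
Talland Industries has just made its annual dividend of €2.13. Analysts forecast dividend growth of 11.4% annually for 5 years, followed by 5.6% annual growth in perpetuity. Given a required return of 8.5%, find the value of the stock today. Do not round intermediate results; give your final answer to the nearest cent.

€100.03

D_1 = 2.37282
D_2 = 2.64332
D_3 = 2.94466
D_4 = 3.28035
D_5 = 3.65431
Terminal value at year 5: TV = D_5×(1+g_2)/(r−g_2) = 3.85895/0.029 = 133.06734
P_0 = D_1/(1+r)^1 + D_2/(1+r)^2 + D_3/(1+r)^3 + D_4/(1+r)^4 + D_5/(1+r)^5 + TV/(1+r)^5
    = 2.18693 + 2.24538 + 2.30540 + 2.36702 + 2.43028 + 88.49583 = 100.03084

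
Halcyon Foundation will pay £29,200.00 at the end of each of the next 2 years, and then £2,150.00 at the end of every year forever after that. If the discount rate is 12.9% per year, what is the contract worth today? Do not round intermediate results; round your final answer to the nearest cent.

£61847.58

PV of 2-year annuity: £29,200.00 × [1 − (1+0.129)^−2] / 0.129 = 48772.00718
Perpetuity value at year 2: £2,150.00 / 0.129 = 16666.66667
PV of perpetuity: 16666.66667 / (1+0.129)^2 = 13075.57710
Total PV = 48772.00718 + 13075.57710 = 61847.58427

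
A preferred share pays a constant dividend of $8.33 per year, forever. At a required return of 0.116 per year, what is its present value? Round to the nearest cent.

Level perpetuity: PV = C / r = $8.33 / 0.116 = $71.81

$71.81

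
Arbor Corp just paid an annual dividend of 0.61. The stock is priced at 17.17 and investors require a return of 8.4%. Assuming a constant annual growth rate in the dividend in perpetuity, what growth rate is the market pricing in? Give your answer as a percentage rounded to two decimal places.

4.68%

P = D₀(1+g)/(r−g) ⇒ P(r−g) = D₀(1+g) ⇒ g(P+D₀) = P·r − D₀
g = (P·r − D₀)/(P + D₀) = (17.17×0.084 − 0.61) / (17.17 + 0.61) = 0.046810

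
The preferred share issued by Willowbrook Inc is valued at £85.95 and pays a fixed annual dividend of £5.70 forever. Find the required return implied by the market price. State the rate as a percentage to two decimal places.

P = C/r ⇒ r = C/P = £5.70/£85.95 = 0.066318

6.63%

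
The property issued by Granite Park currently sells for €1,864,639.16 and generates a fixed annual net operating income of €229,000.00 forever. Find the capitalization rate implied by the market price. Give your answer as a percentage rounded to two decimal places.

12.28%

P = C/r ⇒ r = C/P = €229,000.00/€1,864,639.16 = 0.122812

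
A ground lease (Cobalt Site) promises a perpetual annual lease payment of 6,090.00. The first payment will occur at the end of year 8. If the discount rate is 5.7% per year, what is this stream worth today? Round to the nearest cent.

72479.89

Value at end of year 7: C / r = 6,090.00 / 0.057 = 106,842.1053
Discount to today: PV = 106,842.1053 / (1 + 0.057)^7 = 106,842.1053 / 1.474093 = 72,479.89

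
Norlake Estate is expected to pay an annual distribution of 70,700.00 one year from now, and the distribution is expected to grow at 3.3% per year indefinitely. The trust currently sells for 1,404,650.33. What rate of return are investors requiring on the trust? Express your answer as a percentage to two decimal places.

P = D₁/(r − g) ⇒ r = D₁/P + g = 70,700.0000/1,404,650.33 + 0.033 = 0.050333 + 0.033 = 0.083333

8.33%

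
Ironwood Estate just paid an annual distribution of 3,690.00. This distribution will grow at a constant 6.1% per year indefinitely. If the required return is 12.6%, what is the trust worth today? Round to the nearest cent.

D₁ = D₀ × (1 + g) = 3,690.00 × 1.061 = 3,915.0900
Growing perpetuity: P = D₁ / (r − g) = 3,915.0900 / (0.126 − 0.061) = 60,232.15

60232.15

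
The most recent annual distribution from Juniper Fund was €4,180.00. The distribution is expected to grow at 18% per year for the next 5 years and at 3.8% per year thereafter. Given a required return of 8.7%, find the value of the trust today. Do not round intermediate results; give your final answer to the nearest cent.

D_1 = 4932.40000
D_2 = 5820.23200
D_3 = 6867.87376
D_4 = 8104.09104
D_5 = 9562.82742
Terminal value at year 5: TV = D_5×(1+g_2)/(r−g_2) = 9926.21487/0.049 = 202575.81358
P_0 = D_1/(1+r)^1 + D_2/(1+r)^2 + D_3/(1+r)^3 + D_4/(1+r)^4 + D_5/(1+r)^5 + TV/(1+r)^5
    = 4537.62649 + 4925.85029 + 5347.28918 + 5804.78494 + 6301.42248 + 133487.27619 = 160404.24958

€160404.25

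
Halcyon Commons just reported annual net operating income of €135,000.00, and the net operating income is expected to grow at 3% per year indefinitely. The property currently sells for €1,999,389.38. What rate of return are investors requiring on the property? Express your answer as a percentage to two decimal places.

9.95%

D₁ = €135,000.00 × 1.03 = €139,050.0000
P = D₁/(r − g) ⇒ r = D₁/P + g = €139,050.0000/€1,999,389.38 + 0.03 = 0.069546 + 0.03 = 0.099546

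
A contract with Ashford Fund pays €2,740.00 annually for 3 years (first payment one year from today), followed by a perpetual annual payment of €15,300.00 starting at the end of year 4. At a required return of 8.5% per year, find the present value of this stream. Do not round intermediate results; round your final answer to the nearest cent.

PV of 3-year annuity: €2,740.00 × [1 − (1+0.085)^−3] / 0.085 = 6998.02130
Perpetuity value at year 3: €15,300.00 / 0.085 = 180000.00000
PV of perpetuity: 180000.00000 / (1+0.085)^3 = 140923.45772
Total PV = 6998.02130 + 140923.45772 = 147921.47902

€147921.48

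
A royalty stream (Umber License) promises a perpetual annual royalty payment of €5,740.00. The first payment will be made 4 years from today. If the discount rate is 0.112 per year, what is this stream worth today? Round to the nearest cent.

€37271.73

Value at end of year 3: C / r = €5,740.00 / 0.112 = €51,250.0000
Discount to today: PV = €51,250.0000 / (1 + 0.112)^3 = €51,250.0000 / 1.375037 = €37,271.73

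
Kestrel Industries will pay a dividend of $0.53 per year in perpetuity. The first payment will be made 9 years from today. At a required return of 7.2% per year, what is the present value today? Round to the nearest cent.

Value at end of year 8: C / r = $0.53 / 0.072 = $7.3611
Discount to today: PV = $7.3611 / (1 + 0.072)^8 = $7.3611 / 1.744047 = $4.22

$4.22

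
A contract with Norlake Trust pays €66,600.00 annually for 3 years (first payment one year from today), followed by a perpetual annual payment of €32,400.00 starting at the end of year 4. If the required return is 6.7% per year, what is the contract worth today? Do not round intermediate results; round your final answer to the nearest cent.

€573827.92

PV of 3-year annuity: €66,600.00 × [1 − (1+0.067)^−3] / 0.067 = 175741.87750
Perpetuity value at year 3: €32,400.00 / 0.067 = 483582.08955
PV of perpetuity: 483582.08955 / (1+0.067)^3 = 398086.04104
Total PV = 175741.87750 + 398086.04104 = 573827.91854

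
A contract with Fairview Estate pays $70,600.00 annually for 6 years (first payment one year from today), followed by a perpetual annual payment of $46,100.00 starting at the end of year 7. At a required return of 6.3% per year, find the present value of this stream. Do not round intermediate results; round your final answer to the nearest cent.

PV of 6-year annuity: $70,600.00 × [1 − (1+0.063)^−6] / 0.063 = 343914.78403
Perpetuity value at year 6: $46,100.00 / 0.063 = 731746.03175
PV of perpetuity: 731746.03175 / (1+0.063)^6 = 507178.44614
Total PV = 343914.78403 + 507178.44614 = 851093.23017

$851093.23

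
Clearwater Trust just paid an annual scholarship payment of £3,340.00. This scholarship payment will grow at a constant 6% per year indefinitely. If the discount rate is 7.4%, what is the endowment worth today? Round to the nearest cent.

£252885.71

D₁ = D₀ × (1 + g) = £3,340.00 × 1.06 = £3,540.4000
Growing perpetuity: P = D₁ / (r − g) = £3,540.4000 / (0.074 − 0.06) = £252,885.71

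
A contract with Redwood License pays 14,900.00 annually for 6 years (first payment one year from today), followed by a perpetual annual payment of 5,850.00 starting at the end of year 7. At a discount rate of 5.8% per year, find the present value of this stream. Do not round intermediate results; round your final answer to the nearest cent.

145644.87

PV of 6-year annuity: 14,900.00 × [1 − (1+0.058)^−6] / 0.058 = 73730.80170
Perpetuity value at year 6: 5,850.00 / 0.058 = 100862.06897
PV of perpetuity: 100862.06897 / (1+0.058)^6 = 71914.06964
Total PV = 73730.80170 + 71914.06964 = 145644.87134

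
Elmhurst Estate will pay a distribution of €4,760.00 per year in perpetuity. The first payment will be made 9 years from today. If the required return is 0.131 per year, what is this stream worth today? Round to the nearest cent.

Value at end of year 8: C / r = €4,760.00 / 0.131 = €36,335.8779
Discount to today: PV = €36,335.8779 / (1 + 0.131)^8 = €36,335.8779 / 2.677323 = €13,571.72

€13571.72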